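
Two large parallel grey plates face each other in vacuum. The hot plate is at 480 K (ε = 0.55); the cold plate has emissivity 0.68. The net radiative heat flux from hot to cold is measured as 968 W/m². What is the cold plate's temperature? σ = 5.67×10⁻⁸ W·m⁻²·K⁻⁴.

q = σ(T₁⁴ − T₂⁴)/(1/ε₁ + 1/ε₂ − 1); denominator = 2.289.
T₂⁴ = T₁⁴ − q·(1/ε₁+1/ε₂−1)/σ = 5.308×10¹⁰ − 968·2.289/5.67×10⁻⁸
    = 1.401×10¹⁰ K⁴.

T₂ ≈ 344 K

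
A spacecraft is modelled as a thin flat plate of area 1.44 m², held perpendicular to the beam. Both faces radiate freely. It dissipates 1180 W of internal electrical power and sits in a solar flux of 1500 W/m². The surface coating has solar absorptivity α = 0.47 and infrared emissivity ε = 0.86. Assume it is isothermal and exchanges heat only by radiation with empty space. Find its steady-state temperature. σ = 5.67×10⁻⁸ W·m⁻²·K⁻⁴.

T ≈ 354 K

At steady state, absorbed solar power + internal power = radiated power.
Absorbed: α·S·A_cross = 0.47·1500·1.440 = 1015 W (cross-section A).
Total input = 1015 + 1180 = 2195 W.
Radiated: εσ·A_surf·T⁴ with A_surf = 2A = 2.880 m².
T⁴ = 2195/(0.86·5.67×10⁻⁸·2.880) = 1.563×10¹⁰ K⁴.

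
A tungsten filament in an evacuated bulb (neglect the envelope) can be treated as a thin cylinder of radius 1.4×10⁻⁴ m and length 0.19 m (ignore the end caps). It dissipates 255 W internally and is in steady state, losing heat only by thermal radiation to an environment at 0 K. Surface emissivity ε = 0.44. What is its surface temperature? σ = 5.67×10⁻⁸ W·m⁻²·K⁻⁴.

Steady state: internal power = radiated power, P = εσA T⁴.
Radiating area A = 2πrL = 1.671×10⁻⁴ m².
T⁴ = P/(εσA) = 255/(0.44·5.67×10⁻⁸·1.671×10⁻⁴) = 6.116×10¹³ K⁴.
T = (6.116×10¹³)^(1/4).

T ≈ 2800 K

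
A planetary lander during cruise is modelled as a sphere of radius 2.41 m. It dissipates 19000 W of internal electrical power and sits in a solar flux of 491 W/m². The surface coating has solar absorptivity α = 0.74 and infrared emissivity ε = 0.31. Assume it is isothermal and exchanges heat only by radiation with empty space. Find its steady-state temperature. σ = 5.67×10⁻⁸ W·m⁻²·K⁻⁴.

T ≈ 376 K

At steady state, absorbed solar power + internal power = radiated power.
Absorbed: α·S·A_cross = 0.74·491·18.25 = 6630 W (cross-section πr²).
Total input = 6630 + 19000 = 25630 W.
Radiated: εσ·A_surf·T⁴ with A_surf = 4πr² = 72.99 m².
T⁴ = 25630/(0.31·5.67×10⁻⁸·72.99) = 1.998×10¹⁰ K⁴.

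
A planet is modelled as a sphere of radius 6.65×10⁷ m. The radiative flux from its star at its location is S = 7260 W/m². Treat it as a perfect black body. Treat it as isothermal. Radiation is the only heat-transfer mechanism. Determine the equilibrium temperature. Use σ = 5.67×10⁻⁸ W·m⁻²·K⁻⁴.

T ≈ 423 K

At equilibrium, absorbed power = emitted power.
Absorbing cross-section = πr² = 1.389×10¹⁶ m²; emitting surface = 4πr² = 5.557×10¹⁶ m² (ratio 4).
S·A_cross = εσ·A_surf·T⁴  ⇒  T⁴ = S/(4σ).
T⁴ = 1.00·7260/(4·5.67×10⁻⁸) = 3.201×10¹⁰ K⁴.
T = (3.201×10¹⁰)^(1/4).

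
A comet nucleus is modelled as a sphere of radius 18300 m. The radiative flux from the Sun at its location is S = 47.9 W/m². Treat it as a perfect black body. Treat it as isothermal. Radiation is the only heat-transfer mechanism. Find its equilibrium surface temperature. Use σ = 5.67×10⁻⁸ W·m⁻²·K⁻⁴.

T ≈ 121 K

At equilibrium, absorbed power = emitted power.
Absorbing cross-section = πr² = 1.052×10⁹ m²; emitting surface = 4πr² = 4.208×10⁹ m² (ratio 4).
S·A_cross = εσ·A_surf·T⁴  ⇒  T⁴ = S/(4σ).
T⁴ = 1.00·47.9/(4·5.67×10⁻⁸) = 2.112×10⁸ K⁴.
T = (2.112×10⁸)^(1/4).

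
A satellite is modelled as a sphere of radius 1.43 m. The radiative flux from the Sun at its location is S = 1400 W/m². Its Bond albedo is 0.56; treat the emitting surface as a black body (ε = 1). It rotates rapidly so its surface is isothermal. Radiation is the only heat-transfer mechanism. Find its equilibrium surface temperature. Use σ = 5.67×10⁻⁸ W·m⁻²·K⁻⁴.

At equilibrium, absorbed power = emitted power.
Absorbing cross-section = πr² = 6.424 m²; emitting surface = 4πr² = 25.70 m² (ratio 4).
(1−a)S·A_cross = εσ·A_surf·T⁴  ⇒  T⁴ = (1−a)S/(4σ).
T⁴ = 0.440·1400/(4·5.67×10⁻⁸) = 2.716×10⁹ K⁴.
T = (2.716×10⁹)^(1/4).

T ≈ 228 K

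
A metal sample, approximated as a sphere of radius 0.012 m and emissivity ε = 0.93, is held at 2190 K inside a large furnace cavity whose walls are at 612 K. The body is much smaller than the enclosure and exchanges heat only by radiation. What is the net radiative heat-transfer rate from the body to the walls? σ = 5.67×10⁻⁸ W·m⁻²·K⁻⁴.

For a small grey body in a large enclosure: P_net = εσA(T_body⁴ − T_wall⁴).
A = 4πr² = 0.001810 m²; T_body⁴ − T_wall⁴ = 2.300×10¹³ − 1.403×10¹¹ = 2.286×10¹³ K⁴.
|P_net| = 0.93·5.67×10⁻⁸·0.001810·2.286×10¹³.

P_net ≈ 2180 W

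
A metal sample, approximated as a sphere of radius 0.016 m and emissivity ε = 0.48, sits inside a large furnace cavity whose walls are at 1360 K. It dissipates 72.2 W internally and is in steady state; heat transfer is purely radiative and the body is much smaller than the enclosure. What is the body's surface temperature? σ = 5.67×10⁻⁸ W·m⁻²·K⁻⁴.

For a small grey body in a large enclosure, net radiated power = εσA(T⁴ − T_w⁴).
Steady state: P = εσA(T⁴ − T_w⁴) with A = 4πr² = 0.003217 m².
T⁴ = P/(εσA) + T_w⁴ = 72.2/(0.48·5.67×10⁻⁸·0.003217) + (1360)⁴
    = 8.246×10¹¹ + 3.421×10¹² = 4.246×10¹² K⁴.

T ≈ 1440 K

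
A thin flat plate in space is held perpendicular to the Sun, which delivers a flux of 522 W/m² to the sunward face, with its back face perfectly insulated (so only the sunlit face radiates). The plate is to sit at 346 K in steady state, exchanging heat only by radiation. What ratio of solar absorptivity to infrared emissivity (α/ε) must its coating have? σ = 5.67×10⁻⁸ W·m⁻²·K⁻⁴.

α/ε ≈ 1.56

Balance: αS·A = εσ·1A·T⁴ ⇒ α/ε = σT⁴/S.
α/ε = 5.67×10⁻⁸·(346)⁴/522 = 5.67×10⁻⁸·1.433×10¹⁰/522.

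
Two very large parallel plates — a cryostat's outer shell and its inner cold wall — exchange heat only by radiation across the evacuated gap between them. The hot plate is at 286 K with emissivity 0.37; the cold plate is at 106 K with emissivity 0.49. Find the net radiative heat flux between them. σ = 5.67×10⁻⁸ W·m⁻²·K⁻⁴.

For two infinite grey parallel plates, q = σ(T₁⁴ − T₂⁴)/(1/ε₁ + 1/ε₂ − 1).
T₁⁴ − T₂⁴ = 6.691×10⁹ − 1.262×10⁸ = 6.564×10⁹ K⁴.
1/ε₁ + 1/ε₂ − 1 = 2.703 + 2.041 − 1 = 3.744.
q = 5.67×10⁻⁸ × 6.564×10⁹ / 3.744.

q ≈ 99.4 W/m²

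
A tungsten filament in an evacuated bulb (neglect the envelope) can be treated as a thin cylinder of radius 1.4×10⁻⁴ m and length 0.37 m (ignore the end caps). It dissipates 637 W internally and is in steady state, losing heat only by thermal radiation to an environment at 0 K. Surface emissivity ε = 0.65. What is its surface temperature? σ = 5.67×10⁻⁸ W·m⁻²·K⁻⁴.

T ≈ 2700 K

Steady state: internal power = radiated power, P = εσA T⁴.
Radiating area A = 2πrL = 3.255×10⁻⁴ m².
T⁴ = P/(εσA) = 637/(0.65·5.67×10⁻⁸·3.255×10⁻⁴) = 5.310×10¹³ K⁴.
T = (5.310×10¹³)^(1/4).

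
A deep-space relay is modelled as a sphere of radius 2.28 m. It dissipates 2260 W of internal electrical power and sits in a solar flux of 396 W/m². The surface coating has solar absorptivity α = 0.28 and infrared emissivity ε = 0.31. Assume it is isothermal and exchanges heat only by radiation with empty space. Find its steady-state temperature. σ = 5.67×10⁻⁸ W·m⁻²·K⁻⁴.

T ≈ 244 K

At steady state, absorbed solar power + internal power = radiated power.
Absorbed: α·S·A_cross = 0.28·396·16.33 = 1811 W (cross-section πr²).
Total input = 1811 + 2260 = 4071 W.
Radiated: εσ·A_surf·T⁴ with A_surf = 4πr² = 65.33 m².
T⁴ = 4071/(0.31·5.67×10⁻⁸·65.33) = 3.545×10⁹ K⁴.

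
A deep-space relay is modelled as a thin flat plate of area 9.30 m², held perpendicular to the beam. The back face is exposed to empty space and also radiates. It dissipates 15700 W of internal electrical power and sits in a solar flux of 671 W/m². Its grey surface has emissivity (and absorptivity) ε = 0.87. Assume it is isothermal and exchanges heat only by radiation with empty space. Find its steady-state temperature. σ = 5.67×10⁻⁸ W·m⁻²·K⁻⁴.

At steady state, absorbed solar power + internal power = radiated power.
Absorbed: α·S·A_cross = 0.87·671·9.300 = 5429 W (cross-section A).
Total input = 5429 + 15700 = 21130 W.
Radiated: εσ·A_surf·T⁴ with A_surf = 2A = 18.60 m².
T⁴ = 21130/(0.87·5.67×10⁻⁸·18.60) = 2.303×10¹⁰ K⁴.

T ≈ 390 K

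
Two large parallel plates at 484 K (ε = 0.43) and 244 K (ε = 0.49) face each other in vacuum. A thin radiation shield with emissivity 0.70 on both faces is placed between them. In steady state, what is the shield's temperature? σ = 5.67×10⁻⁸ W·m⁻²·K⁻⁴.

T_s ≈ 408 K

In steady state the net flux on the hot side equals that on the cold side.
σ(T₁⁴−T_s⁴)/D₁ = σ(T_s⁴−T₂⁴)/D₂, with D₁ = 1/ε₁+1/ε_s−1 = 2.754, D₂ = 1/ε_s+1/ε₂−1 = 2.469.
Solve for T_s⁴: T_s⁴ = (D₂·T₁⁴ + D₁·T₂⁴)/(D₁+D₂) = 2.781×10¹⁰ K⁴.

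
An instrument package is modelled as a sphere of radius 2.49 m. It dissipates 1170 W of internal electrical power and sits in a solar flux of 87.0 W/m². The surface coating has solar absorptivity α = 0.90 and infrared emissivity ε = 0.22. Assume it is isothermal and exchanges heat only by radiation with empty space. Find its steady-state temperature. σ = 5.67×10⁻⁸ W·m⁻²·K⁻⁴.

T ≈ 229 K

At steady state, absorbed solar power + internal power = radiated power.
Absorbed: α·S·A_cross = 0.90·87.0·19.48 = 1525 W (cross-section πr²).
Total input = 1525 + 1170 = 2695 W.
Radiated: εσ·A_surf·T⁴ with A_surf = 4πr² = 77.91 m².
T⁴ = 2695/(0.22·5.67×10⁻⁸·77.91) = 2.773×10⁹ K⁴.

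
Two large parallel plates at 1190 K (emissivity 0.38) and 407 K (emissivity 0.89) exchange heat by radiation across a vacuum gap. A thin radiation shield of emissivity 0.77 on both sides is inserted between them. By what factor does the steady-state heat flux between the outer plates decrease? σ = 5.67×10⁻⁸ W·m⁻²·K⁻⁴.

Without shield: q₀ = σΔ(T⁴)/(1/ε₁+1/ε₂−1) with denominator 2.755.
With shield the two gaps are in series; the resistances add: (1/ε₁+1/ε_s−1)+(1/ε_s+1/ε₂−1) = 2.930+1.422 = 4.353.
Heat-flux ratio q₀/q = 4.353/2.755.

factor ≈ 1.58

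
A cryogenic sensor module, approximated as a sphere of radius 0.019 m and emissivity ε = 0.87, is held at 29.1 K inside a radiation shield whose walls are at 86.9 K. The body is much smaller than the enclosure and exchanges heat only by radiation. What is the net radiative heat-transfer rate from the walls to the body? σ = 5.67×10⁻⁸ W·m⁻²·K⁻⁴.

P_net ≈ 0.0126 W

For a small grey body in a large enclosure: P_net = εσA(T_body⁴ − T_wall⁴).
A = 4πr² = 0.004536 m²; T_body⁴ − T_wall⁴ = 7.171×10⁵ − 5.703×10⁷ = -5.631×10⁷ K⁴.
|P_net| = 0.87·5.67×10⁻⁸·0.004536·5.631×10⁷.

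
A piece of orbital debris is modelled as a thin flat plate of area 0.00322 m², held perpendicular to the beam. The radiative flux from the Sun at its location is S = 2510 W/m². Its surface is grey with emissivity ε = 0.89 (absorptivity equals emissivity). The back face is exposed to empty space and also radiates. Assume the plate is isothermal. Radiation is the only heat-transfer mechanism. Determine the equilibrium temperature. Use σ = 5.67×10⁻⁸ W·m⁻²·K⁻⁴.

T ≈ 386 K

At equilibrium, absorbed power = emitted power.
Absorbing cross-section = A = 0.003220 m²; emitting surface = 2A = 0.006440 m² (ratio 2).
εS·A_cross = εσ·A_surf·T⁴  ⇒  T⁴ = S/(2σ)   (ε cancels).
T⁴ = 2510/(2·5.67×10⁻⁸) = 2.213×10¹⁰ K⁴.
T = (2.213×10¹⁰)^(1/4).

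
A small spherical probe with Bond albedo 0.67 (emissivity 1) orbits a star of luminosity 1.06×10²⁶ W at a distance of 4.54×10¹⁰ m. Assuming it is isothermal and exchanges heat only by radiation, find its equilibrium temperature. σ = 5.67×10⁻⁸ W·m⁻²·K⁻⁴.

T ≈ 278 K

First find the stellar flux at distance d: S = L/(4πd²) = 1.06×10²⁶/(4π·(4.54×10¹⁰)²) = 4092 W/m².
For an isothermal sphere, absorbed (1−a)S·πr² = emitted σ·4πr²·T⁴, so T⁴ = (1−a)S/(4σ).
T⁴ = 0.330·4092/(4·5.67×10⁻⁸) = 5.955×10⁹ K⁴.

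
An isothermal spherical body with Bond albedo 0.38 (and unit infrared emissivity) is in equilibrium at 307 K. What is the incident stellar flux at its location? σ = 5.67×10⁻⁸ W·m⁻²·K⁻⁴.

S ≈ 3250 W/m²

(1−a)S·πr² = σ·4πr²·T⁴ ⇒ S = 4σT⁴/(1−a).
S = 4·5.67×10⁻⁸·8.883×10⁹/0.620.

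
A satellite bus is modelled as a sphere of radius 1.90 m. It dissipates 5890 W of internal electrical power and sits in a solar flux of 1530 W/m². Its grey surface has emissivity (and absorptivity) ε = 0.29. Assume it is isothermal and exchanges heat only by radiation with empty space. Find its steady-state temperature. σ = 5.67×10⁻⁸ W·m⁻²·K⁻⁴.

T ≈ 348 K

At steady state, absorbed solar power + internal power = radiated power.
Absorbed: α·S·A_cross = 0.29·1530·11.34 = 5032 W (cross-section πr²).
Total input = 5032 + 5890 = 10920 W.
Radiated: εσ·A_surf·T⁴ with A_surf = 4πr² = 45.36 m².
T⁴ = 10920/(0.29·5.67×10⁻⁸·45.36) = 1.464×10¹⁰ K⁴.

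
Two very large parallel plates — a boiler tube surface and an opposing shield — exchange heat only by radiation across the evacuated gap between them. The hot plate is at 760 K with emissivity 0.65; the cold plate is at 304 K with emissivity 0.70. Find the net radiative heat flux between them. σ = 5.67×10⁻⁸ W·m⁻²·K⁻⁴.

q ≈ 9370 W/m²

For two infinite grey parallel plates, q = σ(T₁⁴ − T₂⁴)/(1/ε₁ + 1/ε₂ − 1).
T₁⁴ − T₂⁴ = 3.336×10¹¹ − 8.541×10⁹ = 3.251×10¹¹ K⁴.
1/ε₁ + 1/ε₂ − 1 = 1.538 + 1.429 − 1 = 1.967.
q = 5.67×10⁻⁸ × 3.251×10¹¹ / 1.967.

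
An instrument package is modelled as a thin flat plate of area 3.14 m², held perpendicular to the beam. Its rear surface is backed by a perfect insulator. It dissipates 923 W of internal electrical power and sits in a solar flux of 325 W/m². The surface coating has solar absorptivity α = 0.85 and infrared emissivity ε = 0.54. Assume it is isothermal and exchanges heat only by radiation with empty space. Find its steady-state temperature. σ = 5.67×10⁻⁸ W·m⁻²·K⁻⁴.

T ≈ 369 K

At steady state, absorbed solar power + internal power = radiated power.
Absorbed: α·S·A_cross = 0.85·325·3.140 = 867.4 W (cross-section A).
Total input = 867.4 + 923 = 1790 W.
Radiated: εσ·A_surf·T⁴ with A_surf = A = 3.140 m².
T⁴ = 1790/(0.54·5.67×10⁻⁸·3.140) = 1.862×10¹⁰ K⁴.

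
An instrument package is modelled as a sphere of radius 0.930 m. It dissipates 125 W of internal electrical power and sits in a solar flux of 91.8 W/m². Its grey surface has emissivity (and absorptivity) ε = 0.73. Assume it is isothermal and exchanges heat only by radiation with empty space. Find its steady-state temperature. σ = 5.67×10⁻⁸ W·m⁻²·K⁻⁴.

At steady state, absorbed solar power + internal power = radiated power.
Absorbed: α·S·A_cross = 0.73·91.8·2.717 = 182.1 W (cross-section πr²).
Total input = 182.1 + 125 = 307.1 W.
Radiated: εσ·A_surf·T⁴ with A_surf = 4πr² = 10.87 m².
T⁴ = 307.1/(0.73·5.67×10⁻⁸·10.87) = 6.826×10⁸ K⁴.

T ≈ 162 K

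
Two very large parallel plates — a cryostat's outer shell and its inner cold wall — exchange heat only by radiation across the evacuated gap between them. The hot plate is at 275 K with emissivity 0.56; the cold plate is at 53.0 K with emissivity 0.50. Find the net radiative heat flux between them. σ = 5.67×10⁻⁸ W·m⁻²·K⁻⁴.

For two infinite grey parallel plates, q = σ(T₁⁴ − T₂⁴)/(1/ε₁ + 1/ε₂ − 1).
T₁⁴ − T₂⁴ = 5.719×10⁹ − 7.890×10⁶ = 5.711×10⁹ K⁴.
1/ε₁ + 1/ε₂ − 1 = 1.786 + 2.000 − 1 = 2.786.
q = 5.67×10⁻⁸ × 5.711×10⁹ / 2.786.

q ≈ 116 W/m²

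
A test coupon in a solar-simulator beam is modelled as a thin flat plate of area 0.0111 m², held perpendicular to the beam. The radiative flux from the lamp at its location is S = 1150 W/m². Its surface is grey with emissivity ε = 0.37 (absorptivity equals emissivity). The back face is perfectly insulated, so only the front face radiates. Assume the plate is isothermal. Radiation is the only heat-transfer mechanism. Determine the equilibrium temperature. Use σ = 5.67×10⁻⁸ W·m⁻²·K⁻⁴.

At equilibrium, absorbed power = emitted power.
Absorbing cross-section = A = 0.01110 m²; emitting surface = A = 0.01110 m² (ratio 1).
εS·A_cross = εσ·A_surf·T⁴  ⇒  T⁴ = S/(1σ)   (ε cancels).
T⁴ = 1150/(1·5.67×10⁻⁸) = 2.028×10¹⁰ K⁴.
T = (2.028×10¹⁰)^(1/4).

T ≈ 377 K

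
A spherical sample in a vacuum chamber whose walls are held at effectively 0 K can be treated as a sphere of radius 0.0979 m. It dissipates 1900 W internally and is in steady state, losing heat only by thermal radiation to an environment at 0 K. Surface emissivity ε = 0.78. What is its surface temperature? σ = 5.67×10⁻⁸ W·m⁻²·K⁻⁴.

Steady state: internal power = radiated power, P = εσA T⁴.
Radiating area A = 4πr² = 0.1204 m².
T⁴ = P/(εσA) = 1900/(0.78·5.67×10⁻⁸·0.1204) = 3.567×10¹¹ K⁴.
T = (3.567×10¹¹)^(1/4).

T ≈ 773 K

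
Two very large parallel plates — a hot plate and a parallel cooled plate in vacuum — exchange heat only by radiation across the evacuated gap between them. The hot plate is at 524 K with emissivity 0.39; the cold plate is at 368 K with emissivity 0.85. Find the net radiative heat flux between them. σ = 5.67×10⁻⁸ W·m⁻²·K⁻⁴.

For two infinite grey parallel plates, q = σ(T₁⁴ − T₂⁴)/(1/ε₁ + 1/ε₂ − 1).
T₁⁴ − T₂⁴ = 7.539×10¹⁰ − 1.834×10¹⁰ = 5.705×10¹⁰ K⁴.
1/ε₁ + 1/ε₂ − 1 = 2.564 + 1.176 − 1 = 2.741.
q = 5.67×10⁻⁸ × 5.705×10¹⁰ / 2.741.

q ≈ 1180 W/m²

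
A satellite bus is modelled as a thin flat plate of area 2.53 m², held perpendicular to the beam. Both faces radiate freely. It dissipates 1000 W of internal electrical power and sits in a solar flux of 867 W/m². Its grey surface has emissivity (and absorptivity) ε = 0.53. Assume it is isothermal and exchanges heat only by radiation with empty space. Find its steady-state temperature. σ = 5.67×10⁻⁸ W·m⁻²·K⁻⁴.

At steady state, absorbed solar power + internal power = radiated power.
Absorbed: α·S·A_cross = 0.53·867·2.530 = 1163 W (cross-section A).
Total input = 1163 + 1000 = 2163 W.
Radiated: εσ·A_surf·T⁴ with A_surf = 2A = 5.060 m².
T⁴ = 2163/(0.53·5.67×10⁻⁸·5.060) = 1.422×10¹⁰ K⁴.

T ≈ 345 K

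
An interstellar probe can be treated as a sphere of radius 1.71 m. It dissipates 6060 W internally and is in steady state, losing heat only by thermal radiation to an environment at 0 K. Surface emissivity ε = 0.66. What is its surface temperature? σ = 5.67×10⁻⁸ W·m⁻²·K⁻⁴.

Steady state: internal power = radiated power, P = εσA T⁴.
Radiating area A = 4πr² = 36.75 m².
T⁴ = P/(εσA) = 6060/(0.66·5.67×10⁻⁸·36.75) = 4.407×10⁹ K⁴.
T = (4.407×10⁹)^(1/4).

T ≈ 258 K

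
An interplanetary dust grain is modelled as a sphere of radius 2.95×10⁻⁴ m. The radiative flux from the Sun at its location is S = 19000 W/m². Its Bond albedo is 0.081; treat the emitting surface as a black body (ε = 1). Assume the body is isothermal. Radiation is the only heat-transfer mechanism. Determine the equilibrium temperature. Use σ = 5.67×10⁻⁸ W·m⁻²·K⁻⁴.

At equilibrium, absorbed power = emitted power.
Absorbing cross-section = πr² = 2.734×10⁻⁷ m²; emitting surface = 4πr² = 1.094×10⁻⁶ m² (ratio 4).
(1−a)S·A_cross = εσ·A_surf·T⁴  ⇒  T⁴ = (1−a)S/(4σ).
T⁴ = 0.919·19000/(4·5.67×10⁻⁸) = 7.699×10¹⁰ K⁴.
T = (7.699×10¹⁰)^(1/4).

T ≈ 527 K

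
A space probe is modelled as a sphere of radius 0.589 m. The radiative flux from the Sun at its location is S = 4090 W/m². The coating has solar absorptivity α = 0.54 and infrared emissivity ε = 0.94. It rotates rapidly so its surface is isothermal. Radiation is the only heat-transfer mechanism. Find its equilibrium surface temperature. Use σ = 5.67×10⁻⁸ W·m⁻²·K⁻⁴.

At equilibrium, absorbed power = emitted power.
Absorbing cross-section = πr² = 1.090 m²; emitting surface = 4πr² = 4.360 m² (ratio 4).
αS·A_cross = εσ·A_surf·T⁴  ⇒  T⁴ = αS/(ε·4σ).
T⁴ = 0.540·4090/(0.94·4·5.67×10⁻⁸) = 1.036×10¹⁰ K⁴.
T = (1.036×10¹⁰)^(1/4).

T ≈ 319 K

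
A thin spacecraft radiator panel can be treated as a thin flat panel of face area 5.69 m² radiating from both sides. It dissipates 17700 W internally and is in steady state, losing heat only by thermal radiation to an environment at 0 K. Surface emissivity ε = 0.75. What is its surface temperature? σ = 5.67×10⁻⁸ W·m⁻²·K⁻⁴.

Steady state: internal power = radiated power, P = εσA T⁴.
Radiating area A = 2·5.69 = 11.38 m².
T⁴ = P/(εσA) = 17700/(0.75·5.67×10⁻⁸·11.38) = 3.658×10¹⁰ K⁴.
T = (3.658×10¹⁰)^(1/4).

T ≈ 437 K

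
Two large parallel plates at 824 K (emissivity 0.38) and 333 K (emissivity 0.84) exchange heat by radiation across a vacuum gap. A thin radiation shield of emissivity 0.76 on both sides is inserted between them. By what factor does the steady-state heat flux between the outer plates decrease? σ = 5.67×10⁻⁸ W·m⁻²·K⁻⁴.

Without shield: q₀ = σΔ(T⁴)/(1/ε₁+1/ε₂−1) with denominator 2.822.
With shield the two gaps are in series; the resistances add: (1/ε₁+1/ε_s−1)+(1/ε_s+1/ε₂−1) = 2.947+1.506 = 4.454.
Heat-flux ratio q₀/q = 4.454/2.822.

factor ≈ 1.58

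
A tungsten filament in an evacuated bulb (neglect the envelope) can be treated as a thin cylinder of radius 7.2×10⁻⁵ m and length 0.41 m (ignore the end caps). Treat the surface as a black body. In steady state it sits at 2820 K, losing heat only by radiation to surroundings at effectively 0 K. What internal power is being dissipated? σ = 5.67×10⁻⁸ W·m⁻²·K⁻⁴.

P ≈ 665 W

Steady state: P = εσA T⁴.
A = 2πrL = 1.855×10⁻⁴ m²; T⁴ = (2820)⁴ = 6.324×10¹³ K⁴.
P = 1.0 × 5.67×10⁻⁸ × 1.855×10⁻⁴ × 6.324×10¹³.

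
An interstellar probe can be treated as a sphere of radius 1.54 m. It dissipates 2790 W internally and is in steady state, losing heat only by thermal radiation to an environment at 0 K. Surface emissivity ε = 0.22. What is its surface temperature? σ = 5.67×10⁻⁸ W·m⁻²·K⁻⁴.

Steady state: internal power = radiated power, P = εσA T⁴.
Radiating area A = 4πr² = 29.80 m².
T⁴ = P/(εσA) = 2790/(0.22·5.67×10⁻⁸·29.80) = 7.505×10⁹ K⁴.
T = (7.505×10⁹)^(1/4).

T ≈ 294 K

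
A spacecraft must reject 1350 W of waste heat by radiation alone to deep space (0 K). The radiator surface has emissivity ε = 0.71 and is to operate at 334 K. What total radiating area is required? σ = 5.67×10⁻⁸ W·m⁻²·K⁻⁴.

P = εσA T⁴ ⇒ A = P/(εσT⁴).
T⁴ = 1.244×10¹⁰ K⁴.
A = 1350/(0.71 × 5.67×10⁻⁸ × 1.244×10¹⁰).

A ≈ 2.69 m²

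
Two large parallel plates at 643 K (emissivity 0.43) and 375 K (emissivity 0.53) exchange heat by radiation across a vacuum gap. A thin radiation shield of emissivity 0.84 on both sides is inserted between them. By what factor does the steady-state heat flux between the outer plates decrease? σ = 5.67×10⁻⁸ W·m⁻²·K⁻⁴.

Without shield: q₀ = σΔ(T⁴)/(1/ε₁+1/ε₂−1) with denominator 3.212.
With shield the two gaps are in series; the resistances add: (1/ε₁+1/ε_s−1)+(1/ε_s+1/ε₂−1) = 2.516+2.077 = 4.593.
Heat-flux ratio q₀/q = 4.593/3.212.

factor ≈ 1.43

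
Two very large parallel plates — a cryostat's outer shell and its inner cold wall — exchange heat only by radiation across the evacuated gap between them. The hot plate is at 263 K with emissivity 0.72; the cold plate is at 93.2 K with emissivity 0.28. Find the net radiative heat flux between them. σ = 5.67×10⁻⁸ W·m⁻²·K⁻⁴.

q ≈ 67.4 W/m²

For two infinite grey parallel plates, q = σ(T₁⁴ − T₂⁴)/(1/ε₁ + 1/ε₂ − 1).
T₁⁴ − T₂⁴ = 4.784×10⁹ − 7.545×10⁷ = 4.709×10⁹ K⁴.
1/ε₁ + 1/ε₂ − 1 = 1.389 + 3.571 − 1 = 3.960.
q = 5.67×10⁻⁸ × 4.709×10⁹ / 3.960.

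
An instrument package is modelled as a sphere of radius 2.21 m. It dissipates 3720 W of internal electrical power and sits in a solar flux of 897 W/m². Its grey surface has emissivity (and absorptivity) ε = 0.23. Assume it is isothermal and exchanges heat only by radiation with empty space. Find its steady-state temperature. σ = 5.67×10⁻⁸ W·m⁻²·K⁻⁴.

At steady state, absorbed solar power + internal power = radiated power.
Absorbed: α·S·A_cross = 0.23·897·15.34 = 3166 W (cross-section πr²).
Total input = 3166 + 3720 = 6886 W.
Radiated: εσ·A_surf·T⁴ with A_surf = 4πr² = 61.38 m².
T⁴ = 6886/(0.23·5.67×10⁻⁸·61.38) = 8.603×10⁹ K⁴.

T ≈ 305 K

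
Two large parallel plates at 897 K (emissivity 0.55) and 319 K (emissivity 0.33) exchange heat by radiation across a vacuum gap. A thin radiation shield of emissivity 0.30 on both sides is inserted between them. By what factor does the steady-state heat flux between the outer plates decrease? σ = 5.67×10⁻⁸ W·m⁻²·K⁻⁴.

Without shield: q₀ = σΔ(T⁴)/(1/ε₁+1/ε₂−1) with denominator 3.848.
With shield the two gaps are in series; the resistances add: (1/ε₁+1/ε_s−1)+(1/ε_s+1/ε₂−1) = 4.152+5.364 = 9.515.
Heat-flux ratio q₀/q = 9.515/3.848.

factor ≈ 2.47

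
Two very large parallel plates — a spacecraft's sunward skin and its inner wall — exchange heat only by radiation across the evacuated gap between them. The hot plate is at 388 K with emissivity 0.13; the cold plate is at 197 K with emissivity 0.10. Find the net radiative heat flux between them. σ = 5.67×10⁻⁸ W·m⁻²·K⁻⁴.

q ≈ 71.9 W/m²

For two infinite grey parallel plates, q = σ(T₁⁴ − T₂⁴)/(1/ε₁ + 1/ε₂ − 1).
T₁⁴ − T₂⁴ = 2.266×10¹⁰ − 1.506×10⁹ = 2.116×10¹⁰ K⁴.
1/ε₁ + 1/ε₂ − 1 = 7.692 + 10.00 − 1 = 16.69.
q = 5.67×10⁻⁸ × 2.116×10¹⁰ / 16.69.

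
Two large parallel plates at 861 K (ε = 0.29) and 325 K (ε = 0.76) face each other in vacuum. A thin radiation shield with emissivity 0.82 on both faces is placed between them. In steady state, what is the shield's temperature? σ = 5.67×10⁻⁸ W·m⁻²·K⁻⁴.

T_s ≈ 642 K

In steady state the net flux on the hot side equals that on the cold side.
σ(T₁⁴−T_s⁴)/D₁ = σ(T_s⁴−T₂⁴)/D₂, with D₁ = 1/ε₁+1/ε_s−1 = 3.668, D₂ = 1/ε_s+1/ε₂−1 = 1.535.
Solve for T_s⁴: T_s⁴ = (D₂·T₁⁴ + D₁·T₂⁴)/(D₁+D₂) = 1.700×10¹¹ K⁴.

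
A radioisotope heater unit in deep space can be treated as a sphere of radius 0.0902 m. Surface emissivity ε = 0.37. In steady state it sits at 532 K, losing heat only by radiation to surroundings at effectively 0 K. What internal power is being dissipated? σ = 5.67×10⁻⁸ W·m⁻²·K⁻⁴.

Steady state: P = εσA T⁴.
A = 4πr² = 0.1022 m²; T⁴ = (532)⁴ = 8.010×10¹⁰ K⁴.
P = 0.37 × 5.67×10⁻⁸ × 0.1022 × 8.010×10¹⁰.

P ≈ 172 W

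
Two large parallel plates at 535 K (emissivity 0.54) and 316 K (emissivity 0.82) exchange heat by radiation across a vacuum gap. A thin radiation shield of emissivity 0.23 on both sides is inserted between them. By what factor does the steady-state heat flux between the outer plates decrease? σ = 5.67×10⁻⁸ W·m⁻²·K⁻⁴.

Without shield: q₀ = σΔ(T⁴)/(1/ε₁+1/ε₂−1) with denominator 2.071.
With shield the two gaps are in series; the resistances add: (1/ε₁+1/ε_s−1)+(1/ε_s+1/ε₂−1) = 5.200+4.567 = 9.767.
Heat-flux ratio q₀/q = 9.767/2.071.

factor ≈ 4.72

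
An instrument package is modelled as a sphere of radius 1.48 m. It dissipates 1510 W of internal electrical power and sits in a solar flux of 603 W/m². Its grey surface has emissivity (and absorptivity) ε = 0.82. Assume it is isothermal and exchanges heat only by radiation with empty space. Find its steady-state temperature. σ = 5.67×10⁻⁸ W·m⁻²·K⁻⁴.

At steady state, absorbed solar power + internal power = radiated power.
Absorbed: α·S·A_cross = 0.82·603·6.881 = 3403 W (cross-section πr²).
Total input = 3403 + 1510 = 4913 W.
Radiated: εσ·A_surf·T⁴ with A_surf = 4πr² = 27.53 m².
T⁴ = 4913/(0.82·5.67×10⁻⁸·27.53) = 3.839×10⁹ K⁴.

T ≈ 249 K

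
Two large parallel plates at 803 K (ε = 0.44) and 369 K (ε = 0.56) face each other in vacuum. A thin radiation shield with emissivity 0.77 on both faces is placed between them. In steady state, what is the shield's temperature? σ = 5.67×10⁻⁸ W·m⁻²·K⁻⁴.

In steady state the net flux on the hot side equals that on the cold side.
σ(T₁⁴−T_s⁴)/D₁ = σ(T_s⁴−T₂⁴)/D₂, with D₁ = 1/ε₁+1/ε_s−1 = 2.571, D₂ = 1/ε_s+1/ε₂−1 = 2.084.
Solve for T_s⁴: T_s⁴ = (D₂·T₁⁴ + D₁·T₂⁴)/(D₁+D₂) = 1.964×10¹¹ K⁴.

T_s ≈ 666 K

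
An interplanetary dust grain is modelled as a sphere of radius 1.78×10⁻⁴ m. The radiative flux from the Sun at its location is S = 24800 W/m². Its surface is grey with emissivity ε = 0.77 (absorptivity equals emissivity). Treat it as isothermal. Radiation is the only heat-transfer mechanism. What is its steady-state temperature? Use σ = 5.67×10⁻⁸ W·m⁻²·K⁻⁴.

At equilibrium, absorbed power = emitted power.
Absorbing cross-section = πr² = 9.954×10⁻⁸ m²; emitting surface = 4πr² = 3.982×10⁻⁷ m² (ratio 4).
εS·A_cross = εσ·A_surf·T⁴  ⇒  T⁴ = S/(4σ)   (ε cancels).
T⁴ = 24800/(4·5.67×10⁻⁸) = 1.093×10¹¹ K⁴.
T = (1.093×10¹¹)^(1/4).

T ≈ 575 K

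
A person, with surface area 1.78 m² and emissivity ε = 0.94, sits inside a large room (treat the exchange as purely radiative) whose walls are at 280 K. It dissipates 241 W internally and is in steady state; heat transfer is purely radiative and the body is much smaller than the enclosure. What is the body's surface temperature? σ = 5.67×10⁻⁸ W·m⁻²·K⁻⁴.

For a small grey body in a large enclosure, net radiated power = εσA(T⁴ − T_w⁴).
Steady state: P = εσA(T⁴ − T_w⁴) with A = 1.78 m².
T⁴ = P/(εσA) + T_w⁴ = 241/(0.94·5.67×10⁻⁸·1.780) + (280)⁴
    = 2.540×10⁹ + 6.147×10⁹ = 8.687×10⁹ K⁴.

T ≈ 305 K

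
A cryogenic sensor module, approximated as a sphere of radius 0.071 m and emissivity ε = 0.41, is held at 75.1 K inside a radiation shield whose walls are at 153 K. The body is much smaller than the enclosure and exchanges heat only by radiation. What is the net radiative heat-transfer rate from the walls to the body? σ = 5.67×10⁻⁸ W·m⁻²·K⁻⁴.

For a small grey body in a large enclosure: P_net = εσA(T_body⁴ − T_wall⁴).
A = 4πr² = 0.06335 m²; T_body⁴ − T_wall⁴ = 3.181×10⁷ − 5.480×10⁸ = -5.162×10⁸ K⁴.
|P_net| = 0.41·5.67×10⁻⁸·0.06335·5.162×10⁸.

P_net ≈ 0.760 W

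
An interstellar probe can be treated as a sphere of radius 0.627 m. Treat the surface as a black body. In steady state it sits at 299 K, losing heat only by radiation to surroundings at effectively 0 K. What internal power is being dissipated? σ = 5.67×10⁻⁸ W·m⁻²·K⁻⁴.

P ≈ 2240 W

Steady state: P = εσA T⁴.
A = 4πr² = 4.940 m²; T⁴ = (299)⁴ = 7.993×10⁹ K⁴.
P = 1.0 × 5.67×10⁻⁸ × 4.940 × 7.993×10⁹.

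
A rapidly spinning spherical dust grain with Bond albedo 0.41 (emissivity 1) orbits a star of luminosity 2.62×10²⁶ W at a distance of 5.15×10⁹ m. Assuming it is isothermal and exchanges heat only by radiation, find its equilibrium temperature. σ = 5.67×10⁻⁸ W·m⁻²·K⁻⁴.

First find the stellar flux at distance d: S = L/(4πd²) = 2.62×10²⁶/(4π·(5.15×10⁹)²) = 7.861×10⁵ W/m².
For an isothermal sphere, absorbed (1−a)S·πr² = emitted σ·4πr²·T⁴, so T⁴ = (1−a)S/(4σ).
T⁴ = 0.590·7.861×10⁵/(4·5.67×10⁻⁸) = 2.045×10¹² K⁴.

T ≈ 1200 K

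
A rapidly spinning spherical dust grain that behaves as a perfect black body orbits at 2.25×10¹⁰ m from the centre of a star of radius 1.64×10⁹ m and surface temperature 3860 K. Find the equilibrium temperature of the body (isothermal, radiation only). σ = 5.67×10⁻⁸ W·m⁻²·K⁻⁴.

The star's surface emits σT_*⁴; at distance d the flux is S = σT_*⁴(R_*/d)².
S = 5.67×10⁻⁸·(3860)⁴·(1.64×10⁹/2.25×10¹⁰)² = 66870 W/m².
For an isothermal sphere T⁴ = (1−a)S/(4σ) = 2.949×10¹¹ K⁴.

T ≈ 737 K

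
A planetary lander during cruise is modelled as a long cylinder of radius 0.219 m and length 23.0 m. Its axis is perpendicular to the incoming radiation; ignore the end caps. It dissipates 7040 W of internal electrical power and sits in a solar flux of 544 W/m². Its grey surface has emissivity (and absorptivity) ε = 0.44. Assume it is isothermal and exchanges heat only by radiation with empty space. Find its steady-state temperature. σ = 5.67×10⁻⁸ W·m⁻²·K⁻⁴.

At steady state, absorbed solar power + internal power = radiated power.
Absorbed: α·S·A_cross = 0.44·544·10.07 = 2411 W (cross-section 2rL).
Total input = 2411 + 7040 = 9451 W.
Radiated: εσ·A_surf·T⁴ with A_surf = 2πrL = 31.65 m².
T⁴ = 9451/(0.44·5.67×10⁻⁸·31.65) = 1.197×10¹⁰ K⁴.

T ≈ 331 K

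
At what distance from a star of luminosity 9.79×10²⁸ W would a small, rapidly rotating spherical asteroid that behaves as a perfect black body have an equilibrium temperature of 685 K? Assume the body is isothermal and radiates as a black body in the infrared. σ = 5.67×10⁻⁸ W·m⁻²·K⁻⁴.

d ≈ 3.95×10¹¹ m

For an isothermal black-emitting sphere, (1−a)S·πr² = σ·4πr²·T⁴ ⇒ S = 4σT⁴/(1−a).
S = 4·5.67×10⁻⁸·(685)⁴/1.00 = 49940 W/m².
Flux falls as S = L/(4πd²), so d = √(L/(4πS)) = √(9.79×10²⁸/(4π·49940)).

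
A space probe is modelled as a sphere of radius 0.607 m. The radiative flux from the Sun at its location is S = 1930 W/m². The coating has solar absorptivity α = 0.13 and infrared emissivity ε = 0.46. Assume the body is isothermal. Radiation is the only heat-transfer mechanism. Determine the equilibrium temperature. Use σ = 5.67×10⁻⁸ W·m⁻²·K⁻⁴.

At equilibrium, absorbed power = emitted power.
Absorbing cross-section = πr² = 1.158 m²; emitting surface = 4πr² = 4.630 m² (ratio 4).
αS·A_cross = εσ·A_surf·T⁴  ⇒  T⁴ = αS/(ε·4σ).
T⁴ = 0.130·1930/(0.46·4·5.67×10⁻⁸) = 2.405×10⁹ K⁴.
T = (2.405×10⁹)^(1/4).

T ≈ 221 K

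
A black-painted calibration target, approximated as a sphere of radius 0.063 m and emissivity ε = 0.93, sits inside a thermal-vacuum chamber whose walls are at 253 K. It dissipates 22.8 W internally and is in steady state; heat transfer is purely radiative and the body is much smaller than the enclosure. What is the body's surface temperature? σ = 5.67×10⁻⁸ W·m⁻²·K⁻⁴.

For a small grey body in a large enclosure, net radiated power = εσA(T⁴ − T_w⁴).
Steady state: P = εσA(T⁴ − T_w⁴) with A = 4πr² = 0.04988 m².
T⁴ = P/(εσA) + T_w⁴ = 22.8/(0.93·5.67×10⁻⁸·0.04988) + (253)⁴
    = 8.669×10⁹ + 4.097×10⁹ = 1.277×10¹⁰ K⁴.

T ≈ 336 K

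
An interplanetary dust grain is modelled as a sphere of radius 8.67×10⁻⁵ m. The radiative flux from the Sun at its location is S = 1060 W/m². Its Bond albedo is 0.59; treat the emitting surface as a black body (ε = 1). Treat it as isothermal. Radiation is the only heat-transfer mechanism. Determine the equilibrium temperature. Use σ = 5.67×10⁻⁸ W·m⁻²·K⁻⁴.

T ≈ 209 K

At equilibrium, absorbed power = emitted power.
Absorbing cross-section = πr² = 2.362×10⁻⁸ m²; emitting surface = 4πr² = 9.446×10⁻⁸ m² (ratio 4).
(1−a)S·A_cross = εσ·A_surf·T⁴  ⇒  T⁴ = (1−a)S/(4σ).
T⁴ = 0.410·1060/(4·5.67×10⁻⁸) = 1.916×10⁹ K⁴.
T = (1.916×10⁹)^(1/4).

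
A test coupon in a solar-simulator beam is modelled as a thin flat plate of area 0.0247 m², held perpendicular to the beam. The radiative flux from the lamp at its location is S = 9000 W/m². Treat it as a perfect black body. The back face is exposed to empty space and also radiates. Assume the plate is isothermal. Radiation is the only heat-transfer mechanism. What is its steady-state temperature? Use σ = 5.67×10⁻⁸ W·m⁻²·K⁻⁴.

At equilibrium, absorbed power = emitted power.
Absorbing cross-section = A = 0.02470 m²; emitting surface = 2A = 0.04940 m² (ratio 2).
S·A_cross = εσ·A_surf·T⁴  ⇒  T⁴ = S/(2σ).
T⁴ = 1.00·9000/(2·5.67×10⁻⁸) = 7.937×10¹⁰ K⁴.
T = (7.937×10¹⁰)^(1/4).

T ≈ 531 K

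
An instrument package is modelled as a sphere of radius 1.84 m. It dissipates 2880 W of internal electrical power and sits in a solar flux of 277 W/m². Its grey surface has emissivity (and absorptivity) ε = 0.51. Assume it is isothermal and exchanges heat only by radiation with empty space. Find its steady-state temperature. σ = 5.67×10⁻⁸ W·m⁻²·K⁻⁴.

At steady state, absorbed solar power + internal power = radiated power.
Absorbed: α·S·A_cross = 0.51·277·10.64 = 1503 W (cross-section πr²).
Total input = 1503 + 2880 = 4383 W.
Radiated: εσ·A_surf·T⁴ with A_surf = 4πr² = 42.54 m².
T⁴ = 4383/(0.51·5.67×10⁻⁸·42.54) = 3.562×10⁹ K⁴.

T ≈ 244 K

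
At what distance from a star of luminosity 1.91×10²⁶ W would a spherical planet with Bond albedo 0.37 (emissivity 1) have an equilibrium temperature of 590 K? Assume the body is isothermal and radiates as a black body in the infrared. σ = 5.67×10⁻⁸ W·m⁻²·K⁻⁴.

d ≈ 1.87×10¹⁰ m

For an isothermal black-emitting sphere, (1−a)S·πr² = σ·4πr²·T⁴ ⇒ S = 4σT⁴/(1−a).
S = 4·5.67×10⁻⁸·(590)⁴/0.630 = 43620 W/m².
Flux falls as S = L/(4πd²), so d = √(L/(4πS)) = √(1.91×10²⁶/(4π·43620)).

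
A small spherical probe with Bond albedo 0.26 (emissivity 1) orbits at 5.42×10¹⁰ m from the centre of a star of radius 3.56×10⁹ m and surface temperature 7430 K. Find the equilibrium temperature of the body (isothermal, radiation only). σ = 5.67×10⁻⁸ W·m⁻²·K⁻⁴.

The star's surface emits σT_*⁴; at distance d the flux is S = σT_*⁴(R_*/d)².
S = 5.67×10⁻⁸·(7430)⁴·(3.56×10⁹/5.42×10¹⁰)² = 7.455×10⁵ W/m².
For an isothermal sphere T⁴ = (1−a)S/(4σ) = 2.432×10¹² K⁴.

T ≈ 1250 K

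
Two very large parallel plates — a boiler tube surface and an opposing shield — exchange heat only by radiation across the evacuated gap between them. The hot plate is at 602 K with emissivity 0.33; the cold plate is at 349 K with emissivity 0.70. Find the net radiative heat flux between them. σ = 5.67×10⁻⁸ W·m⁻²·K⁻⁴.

For two infinite grey parallel plates, q = σ(T₁⁴ − T₂⁴)/(1/ε₁ + 1/ε₂ − 1).
T₁⁴ − T₂⁴ = 1.313×10¹¹ − 1.484×10¹⁰ = 1.165×10¹¹ K⁴.
1/ε₁ + 1/ε₂ − 1 = 3.030 + 1.429 − 1 = 3.459.
q = 5.67×10⁻⁸ × 1.165×10¹¹ / 3.459.

q ≈ 1910 W/m²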